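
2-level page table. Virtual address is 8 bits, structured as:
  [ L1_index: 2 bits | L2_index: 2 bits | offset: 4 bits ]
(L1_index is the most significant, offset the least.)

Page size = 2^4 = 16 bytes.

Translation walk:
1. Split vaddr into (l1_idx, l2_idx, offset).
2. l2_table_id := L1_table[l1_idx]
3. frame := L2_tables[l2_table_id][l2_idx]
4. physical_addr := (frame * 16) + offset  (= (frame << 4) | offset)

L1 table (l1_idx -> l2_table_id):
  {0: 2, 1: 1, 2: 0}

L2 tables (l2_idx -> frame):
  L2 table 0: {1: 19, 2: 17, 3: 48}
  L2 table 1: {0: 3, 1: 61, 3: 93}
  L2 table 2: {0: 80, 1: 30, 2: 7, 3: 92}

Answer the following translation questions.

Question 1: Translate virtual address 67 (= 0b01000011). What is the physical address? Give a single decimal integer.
vaddr = 67 = 0b01000011
Split: l1_idx=1, l2_idx=0, offset=3
L1[1] = 1
L2[1][0] = 3
paddr = 3 * 16 + 3 = 51

Answer: 51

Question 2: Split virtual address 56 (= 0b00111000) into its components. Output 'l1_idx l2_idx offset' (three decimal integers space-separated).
vaddr = 56 = 0b00111000
  top 2 bits -> l1_idx = 0
  next 2 bits -> l2_idx = 3
  bottom 4 bits -> offset = 8

Answer: 0 3 8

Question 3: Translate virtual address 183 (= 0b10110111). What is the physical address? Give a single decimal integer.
vaddr = 183 = 0b10110111
Split: l1_idx=2, l2_idx=3, offset=7
L1[2] = 0
L2[0][3] = 48
paddr = 48 * 16 + 7 = 775

Answer: 775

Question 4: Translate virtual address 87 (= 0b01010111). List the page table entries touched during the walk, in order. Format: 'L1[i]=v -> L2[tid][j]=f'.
Answer: L1[1]=1 -> L2[1][1]=61

Derivation:
vaddr = 87 = 0b01010111
Split: l1_idx=1, l2_idx=1, offset=7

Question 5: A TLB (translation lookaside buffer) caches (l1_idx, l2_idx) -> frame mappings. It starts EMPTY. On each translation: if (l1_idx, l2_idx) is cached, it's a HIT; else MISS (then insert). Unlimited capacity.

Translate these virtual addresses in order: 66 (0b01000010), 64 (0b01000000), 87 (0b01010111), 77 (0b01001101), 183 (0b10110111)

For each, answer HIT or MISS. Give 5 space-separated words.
vaddr=66: (1,0) not in TLB -> MISS, insert
vaddr=64: (1,0) in TLB -> HIT
vaddr=87: (1,1) not in TLB -> MISS, insert
vaddr=77: (1,0) in TLB -> HIT
vaddr=183: (2,3) not in TLB -> MISS, insert

Answer: MISS HIT MISS HIT MISS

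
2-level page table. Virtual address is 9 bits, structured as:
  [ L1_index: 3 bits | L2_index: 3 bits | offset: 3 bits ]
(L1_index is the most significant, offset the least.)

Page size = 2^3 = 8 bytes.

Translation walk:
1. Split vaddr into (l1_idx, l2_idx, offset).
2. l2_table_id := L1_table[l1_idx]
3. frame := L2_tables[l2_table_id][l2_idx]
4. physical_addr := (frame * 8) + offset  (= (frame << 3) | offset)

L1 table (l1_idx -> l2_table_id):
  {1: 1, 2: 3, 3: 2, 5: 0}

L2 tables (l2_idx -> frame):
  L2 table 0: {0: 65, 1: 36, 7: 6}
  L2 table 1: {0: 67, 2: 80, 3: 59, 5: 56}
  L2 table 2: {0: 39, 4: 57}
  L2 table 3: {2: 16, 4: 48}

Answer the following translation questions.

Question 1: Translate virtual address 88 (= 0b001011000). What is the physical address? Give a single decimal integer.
Answer: 472

Derivation:
vaddr = 88 = 0b001011000
Split: l1_idx=1, l2_idx=3, offset=0
L1[1] = 1
L2[1][3] = 59
paddr = 59 * 8 + 0 = 472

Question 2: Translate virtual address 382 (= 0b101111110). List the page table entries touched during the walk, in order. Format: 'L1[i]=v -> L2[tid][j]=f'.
vaddr = 382 = 0b101111110
Split: l1_idx=5, l2_idx=7, offset=6

Answer: L1[5]=0 -> L2[0][7]=6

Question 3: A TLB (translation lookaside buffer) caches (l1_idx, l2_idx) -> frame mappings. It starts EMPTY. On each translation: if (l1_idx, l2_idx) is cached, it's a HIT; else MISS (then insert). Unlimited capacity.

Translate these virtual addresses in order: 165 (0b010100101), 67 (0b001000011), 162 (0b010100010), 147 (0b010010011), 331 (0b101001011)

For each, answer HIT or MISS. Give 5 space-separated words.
Answer: MISS MISS HIT MISS MISS

Derivation:
vaddr=165: (2,4) not in TLB -> MISS, insert
vaddr=67: (1,0) not in TLB -> MISS, insert
vaddr=162: (2,4) in TLB -> HIT
vaddr=147: (2,2) not in TLB -> MISS, insert
vaddr=331: (5,1) not in TLB -> MISS, insert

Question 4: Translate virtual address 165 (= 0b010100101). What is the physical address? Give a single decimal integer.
Answer: 389

Derivation:
vaddr = 165 = 0b010100101
Split: l1_idx=2, l2_idx=4, offset=5
L1[2] = 3
L2[3][4] = 48
paddr = 48 * 8 + 5 = 389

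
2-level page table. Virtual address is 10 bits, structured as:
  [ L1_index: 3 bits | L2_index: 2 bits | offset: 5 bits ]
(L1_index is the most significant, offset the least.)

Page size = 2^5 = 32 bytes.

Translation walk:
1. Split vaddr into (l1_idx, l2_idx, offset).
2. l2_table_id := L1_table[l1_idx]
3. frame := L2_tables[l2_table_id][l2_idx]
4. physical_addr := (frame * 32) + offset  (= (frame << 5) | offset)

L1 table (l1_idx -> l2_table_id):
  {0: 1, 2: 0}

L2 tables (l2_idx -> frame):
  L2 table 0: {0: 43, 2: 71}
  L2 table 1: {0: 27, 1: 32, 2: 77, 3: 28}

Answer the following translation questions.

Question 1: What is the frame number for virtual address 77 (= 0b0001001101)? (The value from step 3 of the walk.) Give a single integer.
vaddr = 77: l1_idx=0, l2_idx=2
L1[0] = 1; L2[1][2] = 77

Answer: 77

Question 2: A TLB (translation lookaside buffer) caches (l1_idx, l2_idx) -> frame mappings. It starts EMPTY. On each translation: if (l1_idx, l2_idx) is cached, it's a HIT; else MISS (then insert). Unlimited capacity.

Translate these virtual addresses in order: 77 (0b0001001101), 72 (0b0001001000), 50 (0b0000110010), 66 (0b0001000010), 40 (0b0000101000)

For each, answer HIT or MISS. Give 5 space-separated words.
vaddr=77: (0,2) not in TLB -> MISS, insert
vaddr=72: (0,2) in TLB -> HIT
vaddr=50: (0,1) not in TLB -> MISS, insert
vaddr=66: (0,2) in TLB -> HIT
vaddr=40: (0,1) in TLB -> HIT

Answer: MISS HIT MISS HIT HIT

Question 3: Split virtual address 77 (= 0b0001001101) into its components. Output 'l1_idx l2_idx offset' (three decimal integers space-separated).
vaddr = 77 = 0b0001001101
  top 3 bits -> l1_idx = 0
  next 2 bits -> l2_idx = 2
  bottom 5 bits -> offset = 13

Answer: 0 2 13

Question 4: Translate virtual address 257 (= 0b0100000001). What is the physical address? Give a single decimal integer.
vaddr = 257 = 0b0100000001
Split: l1_idx=2, l2_idx=0, offset=1
L1[2] = 0
L2[0][0] = 43
paddr = 43 * 32 + 1 = 1377

Answer: 1377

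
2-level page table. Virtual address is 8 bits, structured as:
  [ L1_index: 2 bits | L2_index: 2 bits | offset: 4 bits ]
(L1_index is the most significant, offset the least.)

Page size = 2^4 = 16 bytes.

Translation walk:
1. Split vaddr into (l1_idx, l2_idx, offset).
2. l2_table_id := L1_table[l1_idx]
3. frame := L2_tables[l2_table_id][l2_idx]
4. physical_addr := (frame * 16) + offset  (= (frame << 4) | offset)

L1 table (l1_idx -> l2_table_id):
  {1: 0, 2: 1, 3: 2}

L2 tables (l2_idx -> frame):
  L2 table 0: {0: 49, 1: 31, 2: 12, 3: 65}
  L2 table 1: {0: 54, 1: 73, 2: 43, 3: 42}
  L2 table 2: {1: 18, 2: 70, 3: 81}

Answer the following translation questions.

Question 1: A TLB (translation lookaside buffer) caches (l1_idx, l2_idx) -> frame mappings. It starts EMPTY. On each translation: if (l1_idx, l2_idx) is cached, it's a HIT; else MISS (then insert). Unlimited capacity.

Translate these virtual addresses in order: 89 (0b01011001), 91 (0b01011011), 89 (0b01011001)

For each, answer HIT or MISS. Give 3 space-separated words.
Answer: MISS HIT HIT

Derivation:
vaddr=89: (1,1) not in TLB -> MISS, insert
vaddr=91: (1,1) in TLB -> HIT
vaddr=89: (1,1) in TLB -> HIT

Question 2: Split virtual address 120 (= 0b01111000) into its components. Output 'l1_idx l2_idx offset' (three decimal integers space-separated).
vaddr = 120 = 0b01111000
  top 2 bits -> l1_idx = 1
  next 2 bits -> l2_idx = 3
  bottom 4 bits -> offset = 8

Answer: 1 3 8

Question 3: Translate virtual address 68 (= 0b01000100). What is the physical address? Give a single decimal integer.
vaddr = 68 = 0b01000100
Split: l1_idx=1, l2_idx=0, offset=4
L1[1] = 0
L2[0][0] = 49
paddr = 49 * 16 + 4 = 788

Answer: 788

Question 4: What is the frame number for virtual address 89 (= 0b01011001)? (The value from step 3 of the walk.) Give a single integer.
Answer: 31

Derivation:
vaddr = 89: l1_idx=1, l2_idx=1
L1[1] = 0; L2[0][1] = 31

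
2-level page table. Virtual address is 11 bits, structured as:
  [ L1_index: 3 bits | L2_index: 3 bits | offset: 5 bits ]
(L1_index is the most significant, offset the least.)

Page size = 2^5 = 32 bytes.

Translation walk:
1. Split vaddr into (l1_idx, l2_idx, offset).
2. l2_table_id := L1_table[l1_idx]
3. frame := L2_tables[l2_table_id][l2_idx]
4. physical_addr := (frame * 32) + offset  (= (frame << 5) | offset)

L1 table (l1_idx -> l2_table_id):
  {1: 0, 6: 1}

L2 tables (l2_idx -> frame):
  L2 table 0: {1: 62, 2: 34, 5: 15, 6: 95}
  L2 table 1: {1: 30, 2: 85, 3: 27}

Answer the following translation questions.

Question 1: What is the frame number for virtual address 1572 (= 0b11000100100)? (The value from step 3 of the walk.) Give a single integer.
vaddr = 1572: l1_idx=6, l2_idx=1
L1[6] = 1; L2[1][1] = 30

Answer: 30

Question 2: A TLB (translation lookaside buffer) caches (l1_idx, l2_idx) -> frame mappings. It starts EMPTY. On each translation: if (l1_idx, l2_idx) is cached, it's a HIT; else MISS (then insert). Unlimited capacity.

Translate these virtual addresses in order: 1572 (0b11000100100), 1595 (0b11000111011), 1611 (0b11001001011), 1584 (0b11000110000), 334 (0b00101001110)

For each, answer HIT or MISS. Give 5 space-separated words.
vaddr=1572: (6,1) not in TLB -> MISS, insert
vaddr=1595: (6,1) in TLB -> HIT
vaddr=1611: (6,2) not in TLB -> MISS, insert
vaddr=1584: (6,1) in TLB -> HIT
vaddr=334: (1,2) not in TLB -> MISS, insert

Answer: MISS HIT MISS HIT MISS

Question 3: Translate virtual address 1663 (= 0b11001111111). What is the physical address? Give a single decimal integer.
Answer: 895

Derivation:
vaddr = 1663 = 0b11001111111
Split: l1_idx=6, l2_idx=3, offset=31
L1[6] = 1
L2[1][3] = 27
paddr = 27 * 32 + 31 = 895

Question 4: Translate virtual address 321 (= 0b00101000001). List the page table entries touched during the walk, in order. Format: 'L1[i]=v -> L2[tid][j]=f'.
Answer: L1[1]=0 -> L2[0][2]=34

Derivation:
vaddr = 321 = 0b00101000001
Split: l1_idx=1, l2_idx=2, offset=1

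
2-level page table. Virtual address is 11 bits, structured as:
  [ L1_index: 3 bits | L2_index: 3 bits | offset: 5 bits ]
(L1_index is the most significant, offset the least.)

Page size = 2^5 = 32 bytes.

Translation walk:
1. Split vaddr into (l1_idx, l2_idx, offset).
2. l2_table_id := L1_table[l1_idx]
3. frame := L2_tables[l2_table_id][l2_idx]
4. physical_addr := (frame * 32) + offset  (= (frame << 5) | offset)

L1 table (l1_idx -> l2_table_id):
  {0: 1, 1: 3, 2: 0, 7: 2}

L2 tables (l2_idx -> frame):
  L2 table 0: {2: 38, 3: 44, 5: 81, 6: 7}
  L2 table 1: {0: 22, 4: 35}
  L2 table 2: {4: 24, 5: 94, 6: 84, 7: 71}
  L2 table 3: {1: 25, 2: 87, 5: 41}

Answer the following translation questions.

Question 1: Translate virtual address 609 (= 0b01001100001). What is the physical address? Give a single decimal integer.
Answer: 1409

Derivation:
vaddr = 609 = 0b01001100001
Split: l1_idx=2, l2_idx=3, offset=1
L1[2] = 0
L2[0][3] = 44
paddr = 44 * 32 + 1 = 1409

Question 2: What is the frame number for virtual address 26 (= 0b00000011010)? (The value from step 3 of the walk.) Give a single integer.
Answer: 22

Derivation:
vaddr = 26: l1_idx=0, l2_idx=0
L1[0] = 1; L2[1][0] = 22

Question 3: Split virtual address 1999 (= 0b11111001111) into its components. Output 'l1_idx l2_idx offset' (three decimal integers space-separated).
vaddr = 1999 = 0b11111001111
  top 3 bits -> l1_idx = 7
  next 3 bits -> l2_idx = 6
  bottom 5 bits -> offset = 15

Answer: 7 6 15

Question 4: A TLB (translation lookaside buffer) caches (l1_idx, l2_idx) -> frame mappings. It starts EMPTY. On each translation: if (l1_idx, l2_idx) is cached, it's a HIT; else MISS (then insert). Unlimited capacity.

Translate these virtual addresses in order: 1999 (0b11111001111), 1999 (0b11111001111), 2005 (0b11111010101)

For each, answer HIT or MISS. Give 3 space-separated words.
vaddr=1999: (7,6) not in TLB -> MISS, insert
vaddr=1999: (7,6) in TLB -> HIT
vaddr=2005: (7,6) in TLB -> HIT

Answer: MISS HIT HIT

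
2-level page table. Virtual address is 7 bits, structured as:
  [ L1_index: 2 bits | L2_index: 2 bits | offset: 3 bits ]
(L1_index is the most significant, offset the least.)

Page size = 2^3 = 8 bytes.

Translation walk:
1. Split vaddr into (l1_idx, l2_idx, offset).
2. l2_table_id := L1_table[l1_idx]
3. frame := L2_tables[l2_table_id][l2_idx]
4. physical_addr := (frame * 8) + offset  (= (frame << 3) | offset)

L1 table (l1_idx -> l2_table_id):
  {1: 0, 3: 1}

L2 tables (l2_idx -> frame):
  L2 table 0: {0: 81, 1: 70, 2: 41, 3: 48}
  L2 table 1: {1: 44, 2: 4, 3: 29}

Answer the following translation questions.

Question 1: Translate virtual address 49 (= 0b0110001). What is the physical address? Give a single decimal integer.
vaddr = 49 = 0b0110001
Split: l1_idx=1, l2_idx=2, offset=1
L1[1] = 0
L2[0][2] = 41
paddr = 41 * 8 + 1 = 329

Answer: 329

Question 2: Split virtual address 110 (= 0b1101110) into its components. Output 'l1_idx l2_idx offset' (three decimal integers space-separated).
vaddr = 110 = 0b1101110
  top 2 bits -> l1_idx = 3
  next 2 bits -> l2_idx = 1
  bottom 3 bits -> offset = 6

Answer: 3 1 6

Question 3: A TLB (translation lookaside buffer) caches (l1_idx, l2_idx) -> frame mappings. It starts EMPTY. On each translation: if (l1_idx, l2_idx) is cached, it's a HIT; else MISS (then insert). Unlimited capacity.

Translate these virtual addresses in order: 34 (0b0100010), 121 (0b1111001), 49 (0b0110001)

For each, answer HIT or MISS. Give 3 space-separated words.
vaddr=34: (1,0) not in TLB -> MISS, insert
vaddr=121: (3,3) not in TLB -> MISS, insert
vaddr=49: (1,2) not in TLB -> MISS, insert

Answer: MISS MISS MISS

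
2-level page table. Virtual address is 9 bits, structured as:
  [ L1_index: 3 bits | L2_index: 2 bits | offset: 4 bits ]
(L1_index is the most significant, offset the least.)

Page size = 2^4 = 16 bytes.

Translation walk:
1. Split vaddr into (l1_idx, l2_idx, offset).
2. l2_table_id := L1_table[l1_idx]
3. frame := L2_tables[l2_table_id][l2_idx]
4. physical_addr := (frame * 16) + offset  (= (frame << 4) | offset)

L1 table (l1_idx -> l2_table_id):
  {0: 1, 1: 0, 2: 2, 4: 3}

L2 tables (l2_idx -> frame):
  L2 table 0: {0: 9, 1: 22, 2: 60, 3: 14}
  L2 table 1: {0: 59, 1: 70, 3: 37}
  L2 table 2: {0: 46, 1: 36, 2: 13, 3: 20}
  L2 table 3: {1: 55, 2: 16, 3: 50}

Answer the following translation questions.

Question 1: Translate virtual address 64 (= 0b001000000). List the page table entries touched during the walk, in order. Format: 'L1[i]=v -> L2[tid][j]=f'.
Answer: L1[1]=0 -> L2[0][0]=9

Derivation:
vaddr = 64 = 0b001000000
Split: l1_idx=1, l2_idx=0, offset=0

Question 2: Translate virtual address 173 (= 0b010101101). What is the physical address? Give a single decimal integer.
vaddr = 173 = 0b010101101
Split: l1_idx=2, l2_idx=2, offset=13
L1[2] = 2
L2[2][2] = 13
paddr = 13 * 16 + 13 = 221

Answer: 221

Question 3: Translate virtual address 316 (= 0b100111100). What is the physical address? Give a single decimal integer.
vaddr = 316 = 0b100111100
Split: l1_idx=4, l2_idx=3, offset=12
L1[4] = 3
L2[3][3] = 50
paddr = 50 * 16 + 12 = 812

Answer: 812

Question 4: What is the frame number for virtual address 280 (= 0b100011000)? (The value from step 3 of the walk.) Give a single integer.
vaddr = 280: l1_idx=4, l2_idx=1
L1[4] = 3; L2[3][1] = 55

Answer: 55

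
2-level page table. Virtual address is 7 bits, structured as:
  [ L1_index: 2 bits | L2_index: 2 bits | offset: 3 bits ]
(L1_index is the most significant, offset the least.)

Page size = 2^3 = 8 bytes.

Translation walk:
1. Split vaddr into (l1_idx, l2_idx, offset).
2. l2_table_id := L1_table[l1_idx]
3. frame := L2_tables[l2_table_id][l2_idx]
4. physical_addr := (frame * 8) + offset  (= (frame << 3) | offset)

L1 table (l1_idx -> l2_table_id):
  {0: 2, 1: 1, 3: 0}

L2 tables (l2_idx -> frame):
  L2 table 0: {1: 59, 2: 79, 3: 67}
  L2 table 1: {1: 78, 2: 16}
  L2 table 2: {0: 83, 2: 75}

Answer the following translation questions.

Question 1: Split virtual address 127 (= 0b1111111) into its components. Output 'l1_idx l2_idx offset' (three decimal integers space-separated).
vaddr = 127 = 0b1111111
  top 2 bits -> l1_idx = 3
  next 2 bits -> l2_idx = 3
  bottom 3 bits -> offset = 7

Answer: 3 3 7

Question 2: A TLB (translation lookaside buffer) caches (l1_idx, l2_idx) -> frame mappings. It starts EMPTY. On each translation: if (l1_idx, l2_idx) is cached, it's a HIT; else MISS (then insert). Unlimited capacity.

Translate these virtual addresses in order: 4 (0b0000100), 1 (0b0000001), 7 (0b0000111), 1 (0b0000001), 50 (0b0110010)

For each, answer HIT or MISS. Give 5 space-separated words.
vaddr=4: (0,0) not in TLB -> MISS, insert
vaddr=1: (0,0) in TLB -> HIT
vaddr=7: (0,0) in TLB -> HIT
vaddr=1: (0,0) in TLB -> HIT
vaddr=50: (1,2) not in TLB -> MISS, insert

Answer: MISS HIT HIT HIT MISS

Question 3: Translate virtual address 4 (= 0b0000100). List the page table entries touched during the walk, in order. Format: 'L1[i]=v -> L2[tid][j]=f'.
Answer: L1[0]=2 -> L2[2][0]=83

Derivation:
vaddr = 4 = 0b0000100
Split: l1_idx=0, l2_idx=0, offset=4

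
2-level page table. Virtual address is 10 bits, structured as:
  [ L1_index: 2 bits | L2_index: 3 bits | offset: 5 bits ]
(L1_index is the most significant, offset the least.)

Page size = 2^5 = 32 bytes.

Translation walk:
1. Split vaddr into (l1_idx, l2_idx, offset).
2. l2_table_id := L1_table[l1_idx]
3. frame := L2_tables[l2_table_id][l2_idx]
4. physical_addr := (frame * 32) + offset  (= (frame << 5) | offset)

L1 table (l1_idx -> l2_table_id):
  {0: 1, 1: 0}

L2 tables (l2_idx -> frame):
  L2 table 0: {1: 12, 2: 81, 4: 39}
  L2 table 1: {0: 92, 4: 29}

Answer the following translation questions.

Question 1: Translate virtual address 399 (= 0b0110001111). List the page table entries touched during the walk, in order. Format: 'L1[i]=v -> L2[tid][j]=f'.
Answer: L1[1]=0 -> L2[0][4]=39

Derivation:
vaddr = 399 = 0b0110001111
Split: l1_idx=1, l2_idx=4, offset=15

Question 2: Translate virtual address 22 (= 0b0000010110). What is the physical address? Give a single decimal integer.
Answer: 2966

Derivation:
vaddr = 22 = 0b0000010110
Split: l1_idx=0, l2_idx=0, offset=22
L1[0] = 1
L2[1][0] = 92
paddr = 92 * 32 + 22 = 2966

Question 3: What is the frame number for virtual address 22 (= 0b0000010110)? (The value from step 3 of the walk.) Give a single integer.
vaddr = 22: l1_idx=0, l2_idx=0
L1[0] = 1; L2[1][0] = 92

Answer: 92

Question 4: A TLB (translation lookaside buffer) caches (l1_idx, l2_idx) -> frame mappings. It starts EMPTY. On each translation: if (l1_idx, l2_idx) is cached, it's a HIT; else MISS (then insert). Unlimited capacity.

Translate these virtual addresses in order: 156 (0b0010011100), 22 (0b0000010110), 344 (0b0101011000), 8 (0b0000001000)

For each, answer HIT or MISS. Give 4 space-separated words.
Answer: MISS MISS MISS HIT

Derivation:
vaddr=156: (0,4) not in TLB -> MISS, insert
vaddr=22: (0,0) not in TLB -> MISS, insert
vaddr=344: (1,2) not in TLB -> MISS, insert
vaddr=8: (0,0) in TLB -> HIT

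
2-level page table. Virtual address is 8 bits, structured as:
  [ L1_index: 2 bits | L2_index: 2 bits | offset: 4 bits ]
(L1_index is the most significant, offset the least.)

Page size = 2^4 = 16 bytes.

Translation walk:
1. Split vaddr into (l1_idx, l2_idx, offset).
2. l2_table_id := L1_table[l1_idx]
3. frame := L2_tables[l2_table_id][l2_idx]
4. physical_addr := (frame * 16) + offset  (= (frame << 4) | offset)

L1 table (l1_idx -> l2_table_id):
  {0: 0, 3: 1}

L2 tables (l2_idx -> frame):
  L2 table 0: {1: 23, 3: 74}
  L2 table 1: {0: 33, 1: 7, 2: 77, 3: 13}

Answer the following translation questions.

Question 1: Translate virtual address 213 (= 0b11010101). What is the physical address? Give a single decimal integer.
Answer: 117

Derivation:
vaddr = 213 = 0b11010101
Split: l1_idx=3, l2_idx=1, offset=5
L1[3] = 1
L2[1][1] = 7
paddr = 7 * 16 + 5 = 117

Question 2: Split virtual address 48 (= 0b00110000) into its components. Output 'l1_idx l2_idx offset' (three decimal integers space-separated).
Answer: 0 3 0

Derivation:
vaddr = 48 = 0b00110000
  top 2 bits -> l1_idx = 0
  next 2 bits -> l2_idx = 3
  bottom 4 bits -> offset = 0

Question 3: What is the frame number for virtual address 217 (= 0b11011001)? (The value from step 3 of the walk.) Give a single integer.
vaddr = 217: l1_idx=3, l2_idx=1
L1[3] = 1; L2[1][1] = 7

Answer: 7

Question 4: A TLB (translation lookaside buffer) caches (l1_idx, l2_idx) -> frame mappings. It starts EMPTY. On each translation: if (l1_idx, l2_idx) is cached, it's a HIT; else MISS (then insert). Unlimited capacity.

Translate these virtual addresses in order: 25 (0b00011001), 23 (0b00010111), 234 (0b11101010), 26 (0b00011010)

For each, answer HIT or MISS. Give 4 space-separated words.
vaddr=25: (0,1) not in TLB -> MISS, insert
vaddr=23: (0,1) in TLB -> HIT
vaddr=234: (3,2) not in TLB -> MISS, insert
vaddr=26: (0,1) in TLB -> HIT

Answer: MISS HIT MISS HIT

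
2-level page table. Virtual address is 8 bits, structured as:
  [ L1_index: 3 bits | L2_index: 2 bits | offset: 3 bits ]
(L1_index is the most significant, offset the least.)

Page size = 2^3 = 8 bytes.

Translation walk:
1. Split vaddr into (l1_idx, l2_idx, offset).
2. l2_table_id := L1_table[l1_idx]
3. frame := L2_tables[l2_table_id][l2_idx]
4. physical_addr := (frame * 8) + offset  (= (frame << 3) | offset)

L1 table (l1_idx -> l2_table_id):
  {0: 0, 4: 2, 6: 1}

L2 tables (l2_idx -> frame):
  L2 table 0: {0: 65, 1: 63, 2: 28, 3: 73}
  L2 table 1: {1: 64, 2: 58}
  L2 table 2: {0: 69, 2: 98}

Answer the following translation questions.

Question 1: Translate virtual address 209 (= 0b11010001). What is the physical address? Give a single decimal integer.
Answer: 465

Derivation:
vaddr = 209 = 0b11010001
Split: l1_idx=6, l2_idx=2, offset=1
L1[6] = 1
L2[1][2] = 58
paddr = 58 * 8 + 1 = 465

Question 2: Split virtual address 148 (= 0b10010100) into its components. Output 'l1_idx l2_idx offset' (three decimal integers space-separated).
Answer: 4 2 4

Derivation:
vaddr = 148 = 0b10010100
  top 3 bits -> l1_idx = 4
  next 2 bits -> l2_idx = 2
  bottom 3 bits -> offset = 4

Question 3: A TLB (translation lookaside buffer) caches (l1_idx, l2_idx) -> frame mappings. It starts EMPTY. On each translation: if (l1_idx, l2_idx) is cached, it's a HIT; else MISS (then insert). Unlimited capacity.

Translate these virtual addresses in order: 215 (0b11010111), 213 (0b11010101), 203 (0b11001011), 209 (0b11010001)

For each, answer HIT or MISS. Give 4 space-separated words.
vaddr=215: (6,2) not in TLB -> MISS, insert
vaddr=213: (6,2) in TLB -> HIT
vaddr=203: (6,1) not in TLB -> MISS, insert
vaddr=209: (6,2) in TLB -> HIT

Answer: MISS HIT MISS HIT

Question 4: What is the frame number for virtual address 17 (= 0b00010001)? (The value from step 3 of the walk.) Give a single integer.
vaddr = 17: l1_idx=0, l2_idx=2
L1[0] = 0; L2[0][2] = 28

Answer: 28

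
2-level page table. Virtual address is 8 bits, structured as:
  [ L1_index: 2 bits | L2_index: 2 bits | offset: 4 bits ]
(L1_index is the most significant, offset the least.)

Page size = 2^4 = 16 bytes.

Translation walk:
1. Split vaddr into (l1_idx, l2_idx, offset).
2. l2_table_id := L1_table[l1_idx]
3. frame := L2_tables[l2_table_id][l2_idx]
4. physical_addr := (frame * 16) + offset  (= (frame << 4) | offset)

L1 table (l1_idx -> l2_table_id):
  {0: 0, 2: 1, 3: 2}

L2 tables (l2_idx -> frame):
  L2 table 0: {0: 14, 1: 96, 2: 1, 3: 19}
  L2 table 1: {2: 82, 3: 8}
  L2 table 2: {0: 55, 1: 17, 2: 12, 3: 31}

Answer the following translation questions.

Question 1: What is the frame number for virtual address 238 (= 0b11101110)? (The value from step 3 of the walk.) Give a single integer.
vaddr = 238: l1_idx=3, l2_idx=2
L1[3] = 2; L2[2][2] = 12

Answer: 12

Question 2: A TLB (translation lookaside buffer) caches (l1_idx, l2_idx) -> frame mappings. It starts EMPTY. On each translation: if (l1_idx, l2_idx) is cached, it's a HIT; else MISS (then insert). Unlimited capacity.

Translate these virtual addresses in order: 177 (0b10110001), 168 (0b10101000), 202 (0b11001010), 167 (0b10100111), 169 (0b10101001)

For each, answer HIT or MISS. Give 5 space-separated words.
vaddr=177: (2,3) not in TLB -> MISS, insert
vaddr=168: (2,2) not in TLB -> MISS, insert
vaddr=202: (3,0) not in TLB -> MISS, insert
vaddr=167: (2,2) in TLB -> HIT
vaddr=169: (2,2) in TLB -> HIT

Answer: MISS MISS MISS HIT HIT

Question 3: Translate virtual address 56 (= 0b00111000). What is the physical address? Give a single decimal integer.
Answer: 312

Derivation:
vaddr = 56 = 0b00111000
Split: l1_idx=0, l2_idx=3, offset=8
L1[0] = 0
L2[0][3] = 19
paddr = 19 * 16 + 8 = 312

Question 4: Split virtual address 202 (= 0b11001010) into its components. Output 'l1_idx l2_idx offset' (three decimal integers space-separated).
Answer: 3 0 10

Derivation:
vaddr = 202 = 0b11001010
  top 2 bits -> l1_idx = 3
  next 2 bits -> l2_idx = 0
  bottom 4 bits -> offset = 10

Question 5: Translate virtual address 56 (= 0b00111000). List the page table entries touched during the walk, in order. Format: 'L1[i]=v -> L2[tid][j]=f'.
vaddr = 56 = 0b00111000
Split: l1_idx=0, l2_idx=3, offset=8

Answer: L1[0]=0 -> L2[0][3]=19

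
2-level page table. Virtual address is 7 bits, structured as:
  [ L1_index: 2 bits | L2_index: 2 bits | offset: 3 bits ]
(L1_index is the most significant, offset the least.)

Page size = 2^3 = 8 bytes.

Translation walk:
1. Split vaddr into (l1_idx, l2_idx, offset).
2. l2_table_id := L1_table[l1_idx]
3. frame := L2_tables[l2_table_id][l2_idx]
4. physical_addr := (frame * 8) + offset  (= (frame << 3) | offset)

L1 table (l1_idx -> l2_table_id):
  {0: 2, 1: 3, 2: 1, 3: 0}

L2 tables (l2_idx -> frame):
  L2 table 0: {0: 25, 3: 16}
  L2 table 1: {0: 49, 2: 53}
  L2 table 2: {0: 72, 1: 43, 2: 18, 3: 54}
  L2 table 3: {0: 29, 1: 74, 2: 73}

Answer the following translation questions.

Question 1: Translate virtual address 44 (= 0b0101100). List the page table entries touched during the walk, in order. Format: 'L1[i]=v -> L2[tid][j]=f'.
Answer: L1[1]=3 -> L2[3][1]=74

Derivation:
vaddr = 44 = 0b0101100
Split: l1_idx=1, l2_idx=1, offset=4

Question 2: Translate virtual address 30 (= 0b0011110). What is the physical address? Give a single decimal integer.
vaddr = 30 = 0b0011110
Split: l1_idx=0, l2_idx=3, offset=6
L1[0] = 2
L2[2][3] = 54
paddr = 54 * 8 + 6 = 438

Answer: 438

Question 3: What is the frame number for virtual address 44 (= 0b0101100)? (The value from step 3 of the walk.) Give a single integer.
Answer: 74

Derivation:
vaddr = 44: l1_idx=1, l2_idx=1
L1[1] = 3; L2[3][1] = 74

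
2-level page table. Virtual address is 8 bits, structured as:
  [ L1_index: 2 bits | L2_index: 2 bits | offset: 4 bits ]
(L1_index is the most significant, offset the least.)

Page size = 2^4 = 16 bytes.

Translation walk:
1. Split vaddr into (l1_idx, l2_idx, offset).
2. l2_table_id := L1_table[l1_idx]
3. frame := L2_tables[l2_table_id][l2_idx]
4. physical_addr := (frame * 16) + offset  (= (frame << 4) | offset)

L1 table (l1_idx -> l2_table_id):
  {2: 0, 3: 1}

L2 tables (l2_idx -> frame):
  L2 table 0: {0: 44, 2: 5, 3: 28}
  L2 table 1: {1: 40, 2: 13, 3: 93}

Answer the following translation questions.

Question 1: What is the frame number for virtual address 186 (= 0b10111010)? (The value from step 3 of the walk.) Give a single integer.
vaddr = 186: l1_idx=2, l2_idx=3
L1[2] = 0; L2[0][3] = 28

Answer: 28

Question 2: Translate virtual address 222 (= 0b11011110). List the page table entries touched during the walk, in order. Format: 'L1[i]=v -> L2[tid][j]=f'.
vaddr = 222 = 0b11011110
Split: l1_idx=3, l2_idx=1, offset=14

Answer: L1[3]=1 -> L2[1][1]=40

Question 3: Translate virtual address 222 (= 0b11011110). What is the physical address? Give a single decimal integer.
Answer: 654

Derivation:
vaddr = 222 = 0b11011110
Split: l1_idx=3, l2_idx=1, offset=14
L1[3] = 1
L2[1][1] = 40
paddr = 40 * 16 + 14 = 654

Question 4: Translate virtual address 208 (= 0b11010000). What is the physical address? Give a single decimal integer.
vaddr = 208 = 0b11010000
Split: l1_idx=3, l2_idx=1, offset=0
L1[3] = 1
L2[1][1] = 40
paddr = 40 * 16 + 0 = 640

Answer: 640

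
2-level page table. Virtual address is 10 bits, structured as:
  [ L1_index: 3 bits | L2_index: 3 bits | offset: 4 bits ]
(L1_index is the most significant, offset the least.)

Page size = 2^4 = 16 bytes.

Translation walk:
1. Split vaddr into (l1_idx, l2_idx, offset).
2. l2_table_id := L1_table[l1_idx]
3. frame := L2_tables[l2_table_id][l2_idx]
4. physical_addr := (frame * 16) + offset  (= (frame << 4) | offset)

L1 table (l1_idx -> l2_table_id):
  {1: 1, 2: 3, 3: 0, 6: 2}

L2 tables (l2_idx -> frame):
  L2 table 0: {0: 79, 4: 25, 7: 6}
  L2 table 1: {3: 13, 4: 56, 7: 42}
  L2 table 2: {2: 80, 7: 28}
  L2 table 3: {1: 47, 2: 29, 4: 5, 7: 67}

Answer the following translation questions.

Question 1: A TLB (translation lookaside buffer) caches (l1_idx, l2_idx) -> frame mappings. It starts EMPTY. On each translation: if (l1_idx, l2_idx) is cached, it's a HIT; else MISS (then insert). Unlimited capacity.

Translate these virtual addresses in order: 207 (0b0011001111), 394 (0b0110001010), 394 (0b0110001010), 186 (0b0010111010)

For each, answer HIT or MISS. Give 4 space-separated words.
vaddr=207: (1,4) not in TLB -> MISS, insert
vaddr=394: (3,0) not in TLB -> MISS, insert
vaddr=394: (3,0) in TLB -> HIT
vaddr=186: (1,3) not in TLB -> MISS, insert

Answer: MISS MISS HIT MISS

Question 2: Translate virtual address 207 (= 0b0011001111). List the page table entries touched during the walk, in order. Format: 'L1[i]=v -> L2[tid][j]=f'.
Answer: L1[1]=1 -> L2[1][4]=56

Derivation:
vaddr = 207 = 0b0011001111
Split: l1_idx=1, l2_idx=4, offset=15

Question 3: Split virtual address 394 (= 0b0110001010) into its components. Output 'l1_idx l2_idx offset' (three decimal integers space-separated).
Answer: 3 0 10

Derivation:
vaddr = 394 = 0b0110001010
  top 3 bits -> l1_idx = 3
  next 3 bits -> l2_idx = 0
  bottom 4 bits -> offset = 10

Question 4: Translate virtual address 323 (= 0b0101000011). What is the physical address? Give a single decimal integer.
Answer: 83

Derivation:
vaddr = 323 = 0b0101000011
Split: l1_idx=2, l2_idx=4, offset=3
L1[2] = 3
L2[3][4] = 5
paddr = 5 * 16 + 3 = 83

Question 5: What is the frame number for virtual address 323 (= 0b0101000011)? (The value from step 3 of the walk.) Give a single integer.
vaddr = 323: l1_idx=2, l2_idx=4
L1[2] = 3; L2[3][4] = 5

Answer: 5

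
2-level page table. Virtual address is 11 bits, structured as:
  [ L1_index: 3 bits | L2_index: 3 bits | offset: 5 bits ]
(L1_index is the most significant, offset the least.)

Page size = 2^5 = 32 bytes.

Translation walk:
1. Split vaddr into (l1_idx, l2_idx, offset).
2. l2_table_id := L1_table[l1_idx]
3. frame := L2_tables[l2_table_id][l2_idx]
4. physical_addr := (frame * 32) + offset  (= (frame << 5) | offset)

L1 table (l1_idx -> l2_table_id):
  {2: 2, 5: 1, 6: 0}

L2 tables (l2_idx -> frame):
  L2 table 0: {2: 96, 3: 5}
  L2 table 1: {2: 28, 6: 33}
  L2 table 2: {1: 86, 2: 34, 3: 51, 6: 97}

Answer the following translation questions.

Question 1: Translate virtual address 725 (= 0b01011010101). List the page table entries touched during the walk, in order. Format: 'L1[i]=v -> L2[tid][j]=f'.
Answer: L1[2]=2 -> L2[2][6]=97

Derivation:
vaddr = 725 = 0b01011010101
Split: l1_idx=2, l2_idx=6, offset=21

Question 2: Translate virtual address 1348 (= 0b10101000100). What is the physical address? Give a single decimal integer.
vaddr = 1348 = 0b10101000100
Split: l1_idx=5, l2_idx=2, offset=4
L1[5] = 1
L2[1][2] = 28
paddr = 28 * 32 + 4 = 900

Answer: 900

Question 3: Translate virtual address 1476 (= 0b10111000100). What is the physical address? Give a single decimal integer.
vaddr = 1476 = 0b10111000100
Split: l1_idx=5, l2_idx=6, offset=4
L1[5] = 1
L2[1][6] = 33
paddr = 33 * 32 + 4 = 1060

Answer: 1060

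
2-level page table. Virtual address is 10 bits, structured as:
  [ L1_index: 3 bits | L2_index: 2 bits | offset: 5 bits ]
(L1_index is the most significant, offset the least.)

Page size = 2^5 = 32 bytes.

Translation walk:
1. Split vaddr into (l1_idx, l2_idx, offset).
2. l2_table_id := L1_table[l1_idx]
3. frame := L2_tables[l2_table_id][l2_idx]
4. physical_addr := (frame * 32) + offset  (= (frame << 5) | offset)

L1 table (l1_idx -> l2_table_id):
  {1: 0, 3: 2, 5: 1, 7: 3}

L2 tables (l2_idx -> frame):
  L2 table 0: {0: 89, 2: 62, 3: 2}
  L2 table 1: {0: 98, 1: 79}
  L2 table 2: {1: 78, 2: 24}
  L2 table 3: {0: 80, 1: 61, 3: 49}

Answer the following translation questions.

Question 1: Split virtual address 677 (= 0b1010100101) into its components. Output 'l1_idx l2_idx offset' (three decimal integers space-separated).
Answer: 5 1 5

Derivation:
vaddr = 677 = 0b1010100101
  top 3 bits -> l1_idx = 5
  next 2 bits -> l2_idx = 1
  bottom 5 bits -> offset = 5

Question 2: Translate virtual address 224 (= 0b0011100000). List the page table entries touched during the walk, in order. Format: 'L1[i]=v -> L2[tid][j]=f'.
vaddr = 224 = 0b0011100000
Split: l1_idx=1, l2_idx=3, offset=0

Answer: L1[1]=0 -> L2[0][3]=2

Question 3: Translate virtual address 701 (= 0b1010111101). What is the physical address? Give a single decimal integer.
vaddr = 701 = 0b1010111101
Split: l1_idx=5, l2_idx=1, offset=29
L1[5] = 1
L2[1][1] = 79
paddr = 79 * 32 + 29 = 2557

Answer: 2557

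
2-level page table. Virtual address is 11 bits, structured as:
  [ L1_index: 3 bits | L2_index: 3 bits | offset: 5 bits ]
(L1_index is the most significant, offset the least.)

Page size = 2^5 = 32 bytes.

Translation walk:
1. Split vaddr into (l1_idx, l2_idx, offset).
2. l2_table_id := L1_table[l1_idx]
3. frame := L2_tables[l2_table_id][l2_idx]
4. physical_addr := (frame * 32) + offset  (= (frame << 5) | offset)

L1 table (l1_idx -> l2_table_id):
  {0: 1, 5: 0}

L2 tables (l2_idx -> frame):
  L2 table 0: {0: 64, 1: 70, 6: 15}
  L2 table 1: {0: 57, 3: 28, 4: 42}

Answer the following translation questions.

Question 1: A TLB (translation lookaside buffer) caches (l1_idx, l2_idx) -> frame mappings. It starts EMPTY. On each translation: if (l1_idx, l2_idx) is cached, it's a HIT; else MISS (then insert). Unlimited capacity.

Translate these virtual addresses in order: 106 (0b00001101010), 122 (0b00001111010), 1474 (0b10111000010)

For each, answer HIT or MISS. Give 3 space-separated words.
Answer: MISS HIT MISS

Derivation:
vaddr=106: (0,3) not in TLB -> MISS, insert
vaddr=122: (0,3) in TLB -> HIT
vaddr=1474: (5,6) not in TLB -> MISS, insert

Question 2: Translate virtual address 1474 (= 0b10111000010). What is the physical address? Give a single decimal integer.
vaddr = 1474 = 0b10111000010
Split: l1_idx=5, l2_idx=6, offset=2
L1[5] = 0
L2[0][6] = 15
paddr = 15 * 32 + 2 = 482

Answer: 482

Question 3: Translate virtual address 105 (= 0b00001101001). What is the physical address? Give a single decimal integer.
Answer: 905

Derivation:
vaddr = 105 = 0b00001101001
Split: l1_idx=0, l2_idx=3, offset=9
L1[0] = 1
L2[1][3] = 28
paddr = 28 * 32 + 9 = 905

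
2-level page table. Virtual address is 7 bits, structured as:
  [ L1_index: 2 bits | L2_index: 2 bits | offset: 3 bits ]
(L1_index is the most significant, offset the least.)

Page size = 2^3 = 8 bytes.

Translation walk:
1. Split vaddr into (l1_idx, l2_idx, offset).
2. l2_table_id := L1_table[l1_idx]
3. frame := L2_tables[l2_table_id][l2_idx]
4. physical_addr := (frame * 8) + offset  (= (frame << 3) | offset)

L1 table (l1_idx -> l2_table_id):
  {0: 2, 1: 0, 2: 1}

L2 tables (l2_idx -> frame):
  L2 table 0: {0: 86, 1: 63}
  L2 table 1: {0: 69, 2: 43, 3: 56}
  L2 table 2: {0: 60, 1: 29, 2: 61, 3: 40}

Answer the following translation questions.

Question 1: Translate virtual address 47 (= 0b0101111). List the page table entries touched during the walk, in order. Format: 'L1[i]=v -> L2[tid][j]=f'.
Answer: L1[1]=0 -> L2[0][1]=63

Derivation:
vaddr = 47 = 0b0101111
Split: l1_idx=1, l2_idx=1, offset=7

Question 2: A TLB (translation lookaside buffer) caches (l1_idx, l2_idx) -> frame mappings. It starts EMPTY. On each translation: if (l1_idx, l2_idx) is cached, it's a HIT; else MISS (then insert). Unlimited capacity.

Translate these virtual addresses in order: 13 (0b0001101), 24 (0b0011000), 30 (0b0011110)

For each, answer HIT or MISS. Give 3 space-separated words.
Answer: MISS MISS HIT

Derivation:
vaddr=13: (0,1) not in TLB -> MISS, insert
vaddr=24: (0,3) not in TLB -> MISS, insert
vaddr=30: (0,3) in TLB -> HIT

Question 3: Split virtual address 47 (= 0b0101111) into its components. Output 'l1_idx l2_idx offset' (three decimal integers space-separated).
Answer: 1 1 7

Derivation:
vaddr = 47 = 0b0101111
  top 2 bits -> l1_idx = 1
  next 2 bits -> l2_idx = 1
  bottom 3 bits -> offset = 7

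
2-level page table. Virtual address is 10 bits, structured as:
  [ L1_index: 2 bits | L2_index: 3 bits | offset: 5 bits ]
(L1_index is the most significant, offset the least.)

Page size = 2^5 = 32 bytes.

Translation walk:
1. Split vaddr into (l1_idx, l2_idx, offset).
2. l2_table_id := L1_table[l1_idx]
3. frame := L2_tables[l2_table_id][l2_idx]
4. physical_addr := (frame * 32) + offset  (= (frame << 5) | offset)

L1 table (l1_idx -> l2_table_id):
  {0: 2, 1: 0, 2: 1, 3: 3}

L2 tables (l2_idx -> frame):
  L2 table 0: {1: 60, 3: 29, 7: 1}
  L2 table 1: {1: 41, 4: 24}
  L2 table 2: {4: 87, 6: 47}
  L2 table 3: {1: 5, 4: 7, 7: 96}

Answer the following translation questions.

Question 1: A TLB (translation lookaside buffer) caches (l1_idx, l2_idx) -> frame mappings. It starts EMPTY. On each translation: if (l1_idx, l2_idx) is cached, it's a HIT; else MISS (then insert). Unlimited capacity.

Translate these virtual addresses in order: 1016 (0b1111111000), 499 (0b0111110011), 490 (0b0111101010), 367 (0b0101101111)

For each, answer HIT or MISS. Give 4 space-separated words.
vaddr=1016: (3,7) not in TLB -> MISS, insert
vaddr=499: (1,7) not in TLB -> MISS, insert
vaddr=490: (1,7) in TLB -> HIT
vaddr=367: (1,3) not in TLB -> MISS, insert

Answer: MISS MISS HIT MISS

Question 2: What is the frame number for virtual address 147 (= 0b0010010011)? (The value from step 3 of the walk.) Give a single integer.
Answer: 87

Derivation:
vaddr = 147: l1_idx=0, l2_idx=4
L1[0] = 2; L2[2][4] = 87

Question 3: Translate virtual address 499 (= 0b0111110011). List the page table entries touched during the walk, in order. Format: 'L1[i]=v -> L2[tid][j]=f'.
vaddr = 499 = 0b0111110011
Split: l1_idx=1, l2_idx=7, offset=19

Answer: L1[1]=0 -> L2[0][7]=1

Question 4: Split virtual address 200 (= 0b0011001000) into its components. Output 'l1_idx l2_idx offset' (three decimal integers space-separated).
Answer: 0 6 8

Derivation:
vaddr = 200 = 0b0011001000
  top 2 bits -> l1_idx = 0
  next 3 bits -> l2_idx = 6
  bottom 5 bits -> offset = 8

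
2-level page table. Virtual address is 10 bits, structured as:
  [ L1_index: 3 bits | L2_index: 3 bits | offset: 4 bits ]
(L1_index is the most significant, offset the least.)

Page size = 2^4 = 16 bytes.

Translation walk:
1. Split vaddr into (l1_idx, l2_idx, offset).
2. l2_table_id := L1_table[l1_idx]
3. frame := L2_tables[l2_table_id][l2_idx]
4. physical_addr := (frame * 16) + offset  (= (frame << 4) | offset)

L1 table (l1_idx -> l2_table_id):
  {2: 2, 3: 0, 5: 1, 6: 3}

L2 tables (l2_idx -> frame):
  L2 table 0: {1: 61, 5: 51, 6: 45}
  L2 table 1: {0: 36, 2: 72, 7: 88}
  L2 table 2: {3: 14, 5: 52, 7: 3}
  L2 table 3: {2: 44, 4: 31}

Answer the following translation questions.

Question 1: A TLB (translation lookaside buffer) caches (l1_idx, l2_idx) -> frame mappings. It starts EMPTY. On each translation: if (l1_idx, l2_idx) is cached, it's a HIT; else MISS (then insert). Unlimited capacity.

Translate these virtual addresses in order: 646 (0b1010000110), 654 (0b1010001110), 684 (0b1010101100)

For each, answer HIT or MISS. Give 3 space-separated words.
Answer: MISS HIT MISS

Derivation:
vaddr=646: (5,0) not in TLB -> MISS, insert
vaddr=654: (5,0) in TLB -> HIT
vaddr=684: (5,2) not in TLB -> MISS, insert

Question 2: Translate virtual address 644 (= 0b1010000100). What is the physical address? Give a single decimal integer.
vaddr = 644 = 0b1010000100
Split: l1_idx=5, l2_idx=0, offset=4
L1[5] = 1
L2[1][0] = 36
paddr = 36 * 16 + 4 = 580

Answer: 580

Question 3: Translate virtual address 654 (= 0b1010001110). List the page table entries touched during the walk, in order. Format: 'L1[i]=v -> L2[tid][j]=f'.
Answer: L1[5]=1 -> L2[1][0]=36

Derivation:
vaddr = 654 = 0b1010001110
Split: l1_idx=5, l2_idx=0, offset=14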